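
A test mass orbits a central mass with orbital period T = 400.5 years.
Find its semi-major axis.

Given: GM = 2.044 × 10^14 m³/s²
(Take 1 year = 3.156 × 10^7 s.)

Convert to SI: T = 400.5 years = 1.26398e+10 s.
Invert Kepler's third law: a = (GM · T² / (4π²))^(1/3).
Substituting T = 1.26398e+10 s and GM = 2.044e+14 m³/s²:
a = (2.044e+14 · (1.26398e+10)² / (4π²))^(1/3) m
a ≈ 9.387e+10 m = 93.87 Gm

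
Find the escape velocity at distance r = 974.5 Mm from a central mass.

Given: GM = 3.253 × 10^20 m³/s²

Convert to SI: r = 974.5 Mm = 9.745e+08 m.
Escape velocity comes from setting total energy to zero: ½v² − GM/r = 0 ⇒ v_esc = √(2GM / r).
v_esc = √(2 · 3.253e+20 / 9.745e+08) m/s ≈ 8.171e+05 m/s = 817.1 km/s.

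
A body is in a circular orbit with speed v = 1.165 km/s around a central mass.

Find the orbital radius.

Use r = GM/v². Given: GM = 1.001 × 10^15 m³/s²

Convert to SI: v = 1.165 km/s = 1165 m/s.
For a circular orbit, v² = GM / r, so r = GM / v².
r = 1.001e+15 / (1165)² m ≈ 7.375e+08 m = 737.5 Mm.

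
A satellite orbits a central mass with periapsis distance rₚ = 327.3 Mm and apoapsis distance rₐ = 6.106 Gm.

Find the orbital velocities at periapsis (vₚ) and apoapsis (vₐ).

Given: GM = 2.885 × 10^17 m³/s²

Convert to SI: rₚ = 327.3 Mm = 3.273e+08 m; rₐ = 6.106 Gm = 6.106e+09 m.
Use the vis-viva equation v² = GM(2/r − 1/a) with a = (rₚ + rₐ)/2 = (3.273e+08 + 6.106e+09)/2 = 3.21665e+09 m.
vₚ = √(GM · (2/rₚ − 1/a)) = √(2.885e+17 · (2/3.273e+08 − 1/3.21665e+09)) m/s ≈ 4.091e+04 m/s = 40.91 km/s.
vₐ = √(GM · (2/rₐ − 1/a)) = √(2.885e+17 · (2/6.106e+09 − 1/3.21665e+09)) m/s ≈ 2193 m/s = 2.193 km/s.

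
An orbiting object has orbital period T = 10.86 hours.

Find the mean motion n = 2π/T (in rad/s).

Convert to SI: T = 10.86 hours = 39096 s.
n = 2π / T.
n = 2π / 39096 s ≈ 0.0001607 rad/s.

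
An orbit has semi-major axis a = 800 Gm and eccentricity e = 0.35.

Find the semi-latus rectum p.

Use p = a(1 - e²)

Convert to SI: a = 800 Gm = 8e+11 m.
p = a (1 − e²).
p = 8e+11 · (1 − (0.35)²) = 8e+11 · 0.8775 ≈ 7.02e+11 m = 702 Gm.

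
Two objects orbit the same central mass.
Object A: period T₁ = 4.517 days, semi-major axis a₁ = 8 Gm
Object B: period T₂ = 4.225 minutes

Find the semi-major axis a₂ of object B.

Convert to SI: T₁ = 4.517 days = 390269 s; a₁ = 8 Gm = 8e+09 m; T₂ = 4.225 minutes = 253.5 s.
Kepler's third law: (T₁/T₂)² = (a₁/a₂)³ ⇒ a₂ = a₁ · (T₂/T₁)^(2/3).
T₂/T₁ = 253.5 / 390269 = 0.000649552.
a₂ = 8e+09 · (0.000649552)^(2/3) m ≈ 6e+07 m = 60 Mm.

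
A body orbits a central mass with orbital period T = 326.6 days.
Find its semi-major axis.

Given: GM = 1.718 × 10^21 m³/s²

Convert to SI: T = 326.6 days = 2.82182e+07 s.
Invert Kepler's third law: a = (GM · T² / (4π²))^(1/3).
Substituting T = 2.82182e+07 s and GM = 1.718e+21 m³/s²:
a = (1.718e+21 · (2.82182e+07)² / (4π²))^(1/3) m
a ≈ 3.26e+11 m = 3.26 × 10^11 m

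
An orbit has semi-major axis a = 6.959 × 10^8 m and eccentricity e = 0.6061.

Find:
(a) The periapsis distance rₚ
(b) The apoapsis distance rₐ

(a) rₚ = a(1 − e) = 6.959e+08 · (1 − 0.6061) = 6.959e+08 · 0.3939 ≈ 2.741e+08 m = 2.741 × 10^8 m.
(b) rₐ = a(1 + e) = 6.959e+08 · (1 + 0.6061) = 6.959e+08 · 1.6061 ≈ 1.118e+09 m = 1.118 × 10^9 m.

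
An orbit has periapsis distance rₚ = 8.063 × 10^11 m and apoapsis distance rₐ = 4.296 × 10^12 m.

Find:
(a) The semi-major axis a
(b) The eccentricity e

(a) a = (rₚ + rₐ) / 2 = (8.063e+11 + 4.296e+12) / 2 ≈ 2.551e+12 m = 2.551 × 10^12 m.
(b) e = (rₐ − rₚ) / (rₐ + rₚ) = (4.296e+12 − 8.063e+11) / (4.296e+12 + 8.063e+11) ≈ 0.6839.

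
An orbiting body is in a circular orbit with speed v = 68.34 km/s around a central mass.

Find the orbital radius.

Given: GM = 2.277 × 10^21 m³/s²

Convert to SI: v = 68.34 km/s = 68340 m/s.
For a circular orbit, v² = GM / r, so r = GM / v².
r = 2.277e+21 / (68340)² m ≈ 4.875e+11 m = 487.5 Gm.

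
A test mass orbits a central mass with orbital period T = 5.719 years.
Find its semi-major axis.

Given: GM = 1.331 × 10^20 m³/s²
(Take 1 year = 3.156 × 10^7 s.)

Convert to SI: T = 5.719 years = 1.80492e+08 s.
Invert Kepler's third law: a = (GM · T² / (4π²))^(1/3).
Substituting T = 1.80492e+08 s and GM = 1.331e+20 m³/s²:
a = (1.331e+20 · (1.80492e+08)² / (4π²))^(1/3) m
a ≈ 4.789e+11 m = 478.9 Gm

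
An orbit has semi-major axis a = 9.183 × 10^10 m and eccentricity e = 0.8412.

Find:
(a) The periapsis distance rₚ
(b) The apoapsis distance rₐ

(a) rₚ = a(1 − e) = 9.183e+10 · (1 − 0.8412) = 9.183e+10 · 0.1588 ≈ 1.458e+10 m = 1.458 × 10^10 m.
(b) rₐ = a(1 + e) = 9.183e+10 · (1 + 0.8412) = 9.183e+10 · 1.8412 ≈ 1.691e+11 m = 1.691 × 10^11 m.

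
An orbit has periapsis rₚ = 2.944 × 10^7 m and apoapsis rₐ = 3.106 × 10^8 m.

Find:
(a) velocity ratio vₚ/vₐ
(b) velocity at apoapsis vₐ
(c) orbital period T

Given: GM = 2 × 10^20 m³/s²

(a) Conservation of angular momentum (rₚvₚ = rₐvₐ) gives vₚ/vₐ = rₐ/rₚ = 3.106e+08/2.944e+07 ≈ 10.55
(b) With a = (rₚ + rₐ)/2 = 1.7002e+08 m, vₐ = √(GM (2/rₐ − 1/a)) = √(2e+20 · (2/3.106e+08 − 1/1.7002e+08)) m/s ≈ 3.339e+05 m/s
(c) With a = (rₚ + rₐ)/2 = 1.7002e+08 m, T = 2π √(a³/GM) = 2π √((1.7002e+08)³/2e+20) s ≈ 985 s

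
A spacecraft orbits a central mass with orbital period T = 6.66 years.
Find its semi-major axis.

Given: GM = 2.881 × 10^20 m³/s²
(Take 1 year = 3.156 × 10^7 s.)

Convert to SI: T = 6.66 years = 2.1019e+08 s.
Invert Kepler's third law: a = (GM · T² / (4π²))^(1/3).
Substituting T = 2.1019e+08 s and GM = 2.881e+20 m³/s²:
a = (2.881e+20 · (2.1019e+08)² / (4π²))^(1/3) m
a ≈ 6.857e+11 m = 685.7 Gm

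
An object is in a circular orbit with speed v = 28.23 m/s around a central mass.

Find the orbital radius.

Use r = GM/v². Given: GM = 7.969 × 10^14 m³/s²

For a circular orbit, v² = GM / r, so r = GM / v².
r = 7.969e+14 / (28.23)² m ≈ 1e+12 m = 1000 Gm.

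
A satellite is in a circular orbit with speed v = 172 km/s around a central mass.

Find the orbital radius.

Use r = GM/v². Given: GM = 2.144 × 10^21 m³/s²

Convert to SI: v = 172 km/s = 172000 m/s.
For a circular orbit, v² = GM / r, so r = GM / v².
r = 2.144e+21 / (172000)² m ≈ 7.247e+10 m = 7.247 × 10^10 m.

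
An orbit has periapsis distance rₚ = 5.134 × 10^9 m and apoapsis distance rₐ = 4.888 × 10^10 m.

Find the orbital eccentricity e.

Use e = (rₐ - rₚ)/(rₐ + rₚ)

e = (rₐ − rₚ) / (rₐ + rₚ).
e = (4.888e+10 − 5.134e+09) / (4.888e+10 + 5.134e+09) = 4.3746e+10 / 5.4014e+10 ≈ 0.8099.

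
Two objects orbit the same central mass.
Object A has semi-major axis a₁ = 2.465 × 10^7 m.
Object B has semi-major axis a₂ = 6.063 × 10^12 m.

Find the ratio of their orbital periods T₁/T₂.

From Kepler's third law, (T₁/T₂)² = (a₁/a₂)³, so T₁/T₂ = (a₁/a₂)^(3/2).
a₁/a₂ = 2.465e+07 / 6.063e+12 = 4.06564e-06.
T₁/T₂ = (4.06564e-06)^(3/2) ≈ 8.198e-09.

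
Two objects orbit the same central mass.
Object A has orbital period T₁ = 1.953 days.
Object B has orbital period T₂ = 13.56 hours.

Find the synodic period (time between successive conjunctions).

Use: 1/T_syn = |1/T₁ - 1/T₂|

Convert to SI: T₁ = 1.953 days = 168739 s; T₂ = 13.56 hours = 48816 s.
T_syn = |T₁ · T₂ / (T₁ − T₂)|.
T_syn = |168739 · 48816 / (168739 − 48816)| s ≈ 6.869e+04 s = 19.08 hours.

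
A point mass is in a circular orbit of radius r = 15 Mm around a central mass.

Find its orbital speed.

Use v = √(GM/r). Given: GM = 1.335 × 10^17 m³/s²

Convert to SI: r = 15 Mm = 1.5e+07 m.
For a circular orbit, gravity supplies the centripetal force, so v = √(GM / r).
v = √(1.335e+17 / 1.5e+07) m/s ≈ 9.434e+04 m/s = 94.34 km/s.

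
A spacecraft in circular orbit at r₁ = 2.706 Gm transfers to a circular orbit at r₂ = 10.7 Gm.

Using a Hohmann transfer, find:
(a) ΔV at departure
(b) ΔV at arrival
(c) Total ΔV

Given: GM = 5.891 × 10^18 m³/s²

Convert to SI: r₁ = 2.706 Gm = 2.706e+09 m; r₂ = 10.7 Gm = 1.07e+10 m.
Transfer semi-major axis: a_t = (r₁ + r₂)/2 = (2.706e+09 + 1.07e+10)/2 = 6.703e+09 m.
Circular speeds: v₁ = √(GM/r₁) = 46658.5 m/s, v₂ = √(GM/r₂) = 23464 m/s.
Transfer speeds (vis-viva v² = GM(2/r − 1/a_t)): v₁ᵗ = 58950.6 m/s, v₂ᵗ = 14908.4 m/s.
(a) ΔV₁ = |v₁ᵗ − v₁| ≈ 1.229e+04 m/s = 12.29 km/s.
(b) ΔV₂ = |v₂ − v₂ᵗ| ≈ 8556 m/s = 8.556 km/s.
(c) ΔV_total = ΔV₁ + ΔV₂ ≈ 2.085e+04 m/s = 20.85 km/s.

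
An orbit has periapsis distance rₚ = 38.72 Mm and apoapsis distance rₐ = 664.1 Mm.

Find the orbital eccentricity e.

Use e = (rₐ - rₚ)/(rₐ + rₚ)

Convert to SI: rₚ = 38.72 Mm = 3.872e+07 m; rₐ = 664.1 Mm = 6.641e+08 m.
e = (rₐ − rₚ) / (rₐ + rₚ).
e = (6.641e+08 − 3.872e+07) / (6.641e+08 + 3.872e+07) = 6.2538e+08 / 7.0282e+08 ≈ 0.8898.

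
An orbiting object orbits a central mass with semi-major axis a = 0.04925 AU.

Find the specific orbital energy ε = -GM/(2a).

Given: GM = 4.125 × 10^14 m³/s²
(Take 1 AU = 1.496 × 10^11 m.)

Convert to SI: a = 0.04925 AU = 7.3678e+09 m.
ε = −GM / (2a).
ε = −4.125e+14 / (2 · 7.3678e+09) J/kg ≈ -2.799e+04 J/kg = -27.99 kJ/kg.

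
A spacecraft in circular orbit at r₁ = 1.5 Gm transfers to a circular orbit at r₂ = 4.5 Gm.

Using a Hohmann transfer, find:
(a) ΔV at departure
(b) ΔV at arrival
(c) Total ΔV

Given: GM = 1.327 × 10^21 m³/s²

Convert to SI: r₁ = 1.5 Gm = 1.5e+09 m; r₂ = 4.5 Gm = 4.5e+09 m.
Transfer semi-major axis: a_t = (r₁ + r₂)/2 = (1.5e+09 + 4.5e+09)/2 = 3e+09 m.
Circular speeds: v₁ = √(GM/r₁) = 940567 m/s, v₂ = √(GM/r₂) = 543037 m/s.
Transfer speeds (vis-viva v² = GM(2/r − 1/a_t)): v₁ᵗ = 1.15195e+06 m/s, v₂ᵗ = 383985 m/s.
(a) ΔV₁ = |v₁ᵗ − v₁| ≈ 2.114e+05 m/s = 211.4 km/s.
(b) ΔV₂ = |v₂ − v₂ᵗ| ≈ 1.591e+05 m/s = 159.1 km/s.
(c) ΔV_total = ΔV₁ + ΔV₂ ≈ 3.704e+05 m/s = 370.4 km/s.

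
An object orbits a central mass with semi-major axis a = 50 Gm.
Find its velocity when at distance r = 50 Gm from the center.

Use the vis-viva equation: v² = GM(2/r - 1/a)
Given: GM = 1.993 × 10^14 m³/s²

Convert to SI: a = 50 Gm = 5e+10 m; r = 50 Gm = 5e+10 m.
Vis-viva: v = √(GM · (2/r − 1/a)).
2/r − 1/a = 2/5e+10 − 1/5e+10 = 2e-11 m⁻¹.
v = √(1.993e+14 · 2e-11) m/s ≈ 63.13 m/s = 63.13 m/s.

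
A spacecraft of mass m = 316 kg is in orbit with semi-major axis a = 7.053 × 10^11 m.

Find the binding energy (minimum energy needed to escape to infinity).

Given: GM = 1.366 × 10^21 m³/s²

Total orbital energy is E = −GMm/(2a); binding energy is E_bind = −E = GMm/(2a).
E_bind = 1.366e+21 · 316 / (2 · 7.053e+11) J ≈ 3.06e+11 J = 306 GJ.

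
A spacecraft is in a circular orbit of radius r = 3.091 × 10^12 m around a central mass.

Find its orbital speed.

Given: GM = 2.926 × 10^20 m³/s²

For a circular orbit, gravity supplies the centripetal force, so v = √(GM / r).
v = √(2.926e+20 / 3.091e+12) m/s ≈ 9729 m/s = 9.729 km/s.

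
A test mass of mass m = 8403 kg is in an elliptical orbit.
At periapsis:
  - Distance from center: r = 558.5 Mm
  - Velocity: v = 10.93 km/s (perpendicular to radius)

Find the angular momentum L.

Convert to SI: r = 558.5 Mm = 5.585e+08 m; v = 10.93 km/s = 10930 m/s.
Since v is perpendicular to r, L = m · v · r.
L = 8403 · 10930 · 5.585e+08 kg·m²/s ≈ 5.13e+16 kg·m²/s.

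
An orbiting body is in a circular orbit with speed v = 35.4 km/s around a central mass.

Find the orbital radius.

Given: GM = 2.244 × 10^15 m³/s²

Convert to SI: v = 35.4 km/s = 35400 m/s.
For a circular orbit, v² = GM / r, so r = GM / v².
r = 2.244e+15 / (35400)² m ≈ 1.791e+06 m = 1.791 × 10^6 m.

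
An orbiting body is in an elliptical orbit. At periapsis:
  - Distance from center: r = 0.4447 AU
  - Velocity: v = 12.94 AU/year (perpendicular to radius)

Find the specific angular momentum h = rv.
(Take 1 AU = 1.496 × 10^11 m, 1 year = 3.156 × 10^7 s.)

Convert to SI: r = 0.4447 AU = 6.65271e+10 m; v = 12.94 AU/year = 61337.9 m/s.
With v perpendicular to r, h = r · v.
h = 6.65271e+10 · 61337.9 m²/s ≈ 4.081e+15 m²/s.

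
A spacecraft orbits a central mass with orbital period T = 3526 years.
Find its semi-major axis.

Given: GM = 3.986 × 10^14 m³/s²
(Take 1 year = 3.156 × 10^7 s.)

Convert to SI: T = 3526 years = 1.11281e+11 s.
Invert Kepler's third law: a = (GM · T² / (4π²))^(1/3).
Substituting T = 1.11281e+11 s and GM = 3.986e+14 m³/s²:
a = (3.986e+14 · (1.11281e+11)² / (4π²))^(1/3) m
a ≈ 5e+11 m = 500 Gm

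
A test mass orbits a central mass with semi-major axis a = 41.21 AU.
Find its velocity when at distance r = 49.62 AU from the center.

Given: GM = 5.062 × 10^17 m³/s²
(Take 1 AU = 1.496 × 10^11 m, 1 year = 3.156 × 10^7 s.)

Convert to SI: a = 41.21 AU = 6.16502e+12 m; r = 49.62 AU = 7.42315e+12 m.
Vis-viva: v = √(GM · (2/r − 1/a)).
2/r − 1/a = 2/7.42315e+12 − 1/6.16502e+12 = 1.07222e-13 m⁻¹.
v = √(5.062e+17 · 1.07222e-13) m/s ≈ 233 m/s = 0.04915 AU/year.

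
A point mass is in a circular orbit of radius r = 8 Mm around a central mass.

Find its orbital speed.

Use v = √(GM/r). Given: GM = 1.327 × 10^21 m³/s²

Convert to SI: r = 8 Mm = 8e+06 m.
For a circular orbit, gravity supplies the centripetal force, so v = √(GM / r).
v = √(1.327e+21 / 8e+06) m/s ≈ 1.288e+07 m/s = 1.288e+04 km/s.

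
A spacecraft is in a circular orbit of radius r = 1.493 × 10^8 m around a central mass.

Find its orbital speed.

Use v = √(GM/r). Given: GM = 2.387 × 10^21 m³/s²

For a circular orbit, gravity supplies the centripetal force, so v = √(GM / r).
v = √(2.387e+21 / 1.493e+08) m/s ≈ 3.998e+06 m/s = 3998 km/s.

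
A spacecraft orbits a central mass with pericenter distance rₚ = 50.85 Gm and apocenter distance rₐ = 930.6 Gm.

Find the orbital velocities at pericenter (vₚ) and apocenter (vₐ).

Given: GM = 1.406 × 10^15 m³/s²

Convert to SI: rₚ = 50.85 Gm = 5.085e+10 m; rₐ = 930.6 Gm = 9.306e+11 m.
Use the vis-viva equation v² = GM(2/r − 1/a) with a = (rₚ + rₐ)/2 = (5.085e+10 + 9.306e+11)/2 = 4.90725e+11 m.
vₚ = √(GM · (2/rₚ − 1/a)) = √(1.406e+15 · (2/5.085e+10 − 1/4.90725e+11)) m/s ≈ 229 m/s = 229 m/s.
vₐ = √(GM · (2/rₐ − 1/a)) = √(1.406e+15 · (2/9.306e+11 − 1/4.90725e+11)) m/s ≈ 12.51 m/s = 12.51 m/s.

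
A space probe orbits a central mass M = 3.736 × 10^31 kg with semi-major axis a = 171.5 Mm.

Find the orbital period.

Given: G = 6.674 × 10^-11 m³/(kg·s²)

Convert to SI: a = 171.5 Mm = 1.715e+08 m.
GM = G · M = 6.674e-11 · 3.736e+31 = 2.49341e+21 m³/s².
Kepler's third law: T = 2π √(a³ / GM).
Substituting a = 1.715e+08 m and GM = 2.49341e+21 m³/s²:
T = 2π √((1.715e+08)³ / 2.49341e+21) s
T ≈ 282.6 s = 4.71 minutes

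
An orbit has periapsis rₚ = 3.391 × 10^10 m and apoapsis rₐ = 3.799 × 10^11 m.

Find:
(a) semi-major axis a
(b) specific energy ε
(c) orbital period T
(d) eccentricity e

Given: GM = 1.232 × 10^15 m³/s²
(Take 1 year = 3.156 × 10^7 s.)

(a) a = (rₚ + rₐ)/2 = (3.391e+10 + 3.799e+11)/2 ≈ 2.069e+11 m
(b) With a = (rₚ + rₐ)/2 = 2.06905e+11 m, ε = −GM/(2a) = −1.232e+15/(2 · 2.06905e+11) J/kg ≈ -2977 J/kg
(c) With a = (rₚ + rₐ)/2 = 2.06905e+11 m, T = 2π √(a³/GM) = 2π √((2.06905e+11)³/1.232e+15) s ≈ 1.685e+10 s
(d) e = (rₐ − rₚ)/(rₐ + rₚ) = (3.799e+11 − 3.391e+10)/(3.799e+11 + 3.391e+10) ≈ 0.8361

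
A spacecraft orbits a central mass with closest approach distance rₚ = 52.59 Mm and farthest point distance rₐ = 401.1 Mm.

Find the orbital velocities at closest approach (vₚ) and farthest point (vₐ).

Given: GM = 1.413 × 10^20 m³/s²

Convert to SI: rₚ = 52.59 Mm = 5.259e+07 m; rₐ = 401.1 Mm = 4.011e+08 m.
Use the vis-viva equation v² = GM(2/r − 1/a) with a = (rₚ + rₐ)/2 = (5.259e+07 + 4.011e+08)/2 = 2.26845e+08 m.
vₚ = √(GM · (2/rₚ − 1/a)) = √(1.413e+20 · (2/5.259e+07 − 1/2.26845e+08)) m/s ≈ 2.18e+06 m/s = 2180 km/s.
vₐ = √(GM · (2/rₐ − 1/a)) = √(1.413e+20 · (2/4.011e+08 − 1/2.26845e+08)) m/s ≈ 2.858e+05 m/s = 285.8 km/s.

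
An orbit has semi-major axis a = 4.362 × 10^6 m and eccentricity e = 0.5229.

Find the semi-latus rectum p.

p = a (1 − e²).
p = 4.362e+06 · (1 − (0.5229)²) = 4.362e+06 · 0.726576 ≈ 3.169e+06 m = 3.169 × 10^6 m.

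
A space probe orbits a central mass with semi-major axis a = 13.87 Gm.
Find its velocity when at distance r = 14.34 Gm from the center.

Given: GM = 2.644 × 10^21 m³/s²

Convert to SI: a = 13.87 Gm = 1.387e+10 m; r = 14.34 Gm = 1.434e+10 m.
Vis-viva: v = √(GM · (2/r − 1/a)).
2/r − 1/a = 2/1.434e+10 − 1/1.387e+10 = 6.7372e-11 m⁻¹.
v = √(2.644e+21 · 6.7372e-11) m/s ≈ 4.221e+05 m/s = 422.1 km/s.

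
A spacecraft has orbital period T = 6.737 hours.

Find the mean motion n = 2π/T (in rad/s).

Convert to SI: T = 6.737 hours = 24253.2 s.
n = 2π / T.
n = 2π / 24253.2 s ≈ 0.0002591 rad/s.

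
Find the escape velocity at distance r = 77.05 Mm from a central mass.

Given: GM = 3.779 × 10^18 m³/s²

Convert to SI: r = 77.05 Mm = 7.705e+07 m.
Escape velocity comes from setting total energy to zero: ½v² − GM/r = 0 ⇒ v_esc = √(2GM / r).
v_esc = √(2 · 3.779e+18 / 7.705e+07) m/s ≈ 3.132e+05 m/s = 313.2 km/s.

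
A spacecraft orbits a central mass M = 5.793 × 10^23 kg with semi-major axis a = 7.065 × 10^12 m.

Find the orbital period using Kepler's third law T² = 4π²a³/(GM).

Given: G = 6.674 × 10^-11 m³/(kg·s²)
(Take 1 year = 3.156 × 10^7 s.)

GM = G · M = 6.674e-11 · 5.793e+23 = 3.86625e+13 m³/s².
Kepler's third law: T = 2π √(a³ / GM).
Substituting a = 7.065e+12 m and GM = 3.86625e+13 m³/s²:
T = 2π √((7.065e+12)³ / 3.86625e+13) s
T ≈ 1.898e+13 s = 6.013e+05 years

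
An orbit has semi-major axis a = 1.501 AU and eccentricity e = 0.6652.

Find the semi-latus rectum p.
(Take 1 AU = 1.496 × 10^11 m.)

Convert to SI: a = 1.501 AU = 2.2455e+11 m.
p = a (1 − e²).
p = 2.2455e+11 · (1 − (0.6652)²) = 2.2455e+11 · 0.557509 ≈ 1.252e+11 m = 0.8368 AU.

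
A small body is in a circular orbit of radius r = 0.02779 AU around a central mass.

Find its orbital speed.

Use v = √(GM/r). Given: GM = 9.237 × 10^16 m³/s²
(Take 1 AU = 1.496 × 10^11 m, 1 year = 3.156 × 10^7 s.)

Convert to SI: r = 0.02779 AU = 4.15738e+09 m.
For a circular orbit, gravity supplies the centripetal force, so v = √(GM / r).
v = √(9.237e+16 / 4.15738e+09) m/s ≈ 4714 m/s = 0.9944 AU/year.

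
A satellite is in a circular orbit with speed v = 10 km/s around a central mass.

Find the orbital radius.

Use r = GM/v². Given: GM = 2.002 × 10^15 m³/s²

Convert to SI: v = 10 km/s = 10000 m/s.
For a circular orbit, v² = GM / r, so r = GM / v².
r = 2.002e+15 / (10000)² m ≈ 2.002e+07 m = 20.02 Mm.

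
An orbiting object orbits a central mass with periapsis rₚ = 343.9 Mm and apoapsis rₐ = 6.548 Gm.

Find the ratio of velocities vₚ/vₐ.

Convert to SI: rₚ = 343.9 Mm = 3.439e+08 m; rₐ = 6.548 Gm = 6.548e+09 m.
Conservation of angular momentum gives rₚvₚ = rₐvₐ, so vₚ/vₐ = rₐ/rₚ.
vₚ/vₐ = 6.548e+09 / 3.439e+08 ≈ 19.04.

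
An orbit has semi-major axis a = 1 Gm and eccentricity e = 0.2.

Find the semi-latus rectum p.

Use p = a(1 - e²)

Convert to SI: a = 1 Gm = 1e+09 m.
p = a (1 − e²).
p = 1e+09 · (1 − (0.2)²) = 1e+09 · 0.96 ≈ 9.6e+08 m = 960 Mm.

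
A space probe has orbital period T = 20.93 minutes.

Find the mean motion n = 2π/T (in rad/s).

Convert to SI: T = 20.93 minutes = 1255.8 s.
n = 2π / T.
n = 2π / 1255.8 s ≈ 0.005003 rad/s.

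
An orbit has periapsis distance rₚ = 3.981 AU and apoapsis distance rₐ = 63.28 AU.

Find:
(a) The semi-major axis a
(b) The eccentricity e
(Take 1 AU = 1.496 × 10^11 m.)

Convert to SI: rₚ = 3.981 AU = 5.95558e+11 m; rₐ = 63.28 AU = 9.46669e+12 m.
(a) a = (rₚ + rₐ) / 2 = (5.95558e+11 + 9.46669e+12) / 2 ≈ 5.031e+12 m = 33.63 AU.
(b) e = (rₐ − rₚ) / (rₐ + rₚ) = (9.46669e+12 − 5.95558e+11) / (9.46669e+12 + 5.95558e+11) ≈ 0.8816.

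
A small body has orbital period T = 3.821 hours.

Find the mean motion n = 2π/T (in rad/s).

Convert to SI: T = 3.821 hours = 13755.6 s.
n = 2π / T.
n = 2π / 13755.6 s ≈ 0.0004568 rad/s.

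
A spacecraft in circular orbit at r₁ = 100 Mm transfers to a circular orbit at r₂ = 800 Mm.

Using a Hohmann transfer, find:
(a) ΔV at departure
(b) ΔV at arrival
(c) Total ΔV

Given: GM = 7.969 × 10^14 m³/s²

Convert to SI: r₁ = 100 Mm = 1e+08 m; r₂ = 800 Mm = 8e+08 m.
Transfer semi-major axis: a_t = (r₁ + r₂)/2 = (1e+08 + 8e+08)/2 = 4.5e+08 m.
Circular speeds: v₁ = √(GM/r₁) = 2822.94 m/s, v₂ = √(GM/r₂) = 998.061 m/s.
Transfer speeds (vis-viva v² = GM(2/r − 1/a_t)): v₁ᵗ = 3763.92 m/s, v₂ᵗ = 470.49 m/s.
(a) ΔV₁ = |v₁ᵗ − v₁| ≈ 941 m/s = 941 m/s.
(b) ΔV₂ = |v₂ − v₂ᵗ| ≈ 527.6 m/s = 527.6 m/s.
(c) ΔV_total = ΔV₁ + ΔV₂ ≈ 1469 m/s = 1.469 km/s.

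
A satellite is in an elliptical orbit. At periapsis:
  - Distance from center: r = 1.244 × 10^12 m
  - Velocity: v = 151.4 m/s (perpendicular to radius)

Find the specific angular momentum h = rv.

With v perpendicular to r, h = r · v.
h = 1.244e+12 · 151.4 m²/s ≈ 1.883e+14 m²/s.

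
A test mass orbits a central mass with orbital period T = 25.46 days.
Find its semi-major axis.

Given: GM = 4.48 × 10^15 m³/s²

Convert to SI: T = 25.46 days = 2.19974e+06 s.
Invert Kepler's third law: a = (GM · T² / (4π²))^(1/3).
Substituting T = 2.19974e+06 s and GM = 4.48e+15 m³/s²:
a = (4.48e+15 · (2.19974e+06)² / (4π²))^(1/3) m
a ≈ 8.189e+08 m = 8.189 × 10^8 m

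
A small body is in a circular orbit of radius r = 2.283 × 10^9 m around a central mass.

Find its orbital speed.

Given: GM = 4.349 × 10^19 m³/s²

For a circular orbit, gravity supplies the centripetal force, so v = √(GM / r).
v = √(4.349e+19 / 2.283e+09) m/s ≈ 1.38e+05 m/s = 138 km/s.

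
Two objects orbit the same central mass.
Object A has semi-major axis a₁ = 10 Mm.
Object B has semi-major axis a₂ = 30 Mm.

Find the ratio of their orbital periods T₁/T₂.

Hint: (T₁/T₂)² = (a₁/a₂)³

Convert to SI: a₁ = 10 Mm = 1e+07 m; a₂ = 30 Mm = 3e+07 m.
From Kepler's third law, (T₁/T₂)² = (a₁/a₂)³, so T₁/T₂ = (a₁/a₂)^(3/2).
a₁/a₂ = 1e+07 / 3e+07 = 0.333333.
T₁/T₂ = (0.333333)^(3/2) ≈ 0.1925.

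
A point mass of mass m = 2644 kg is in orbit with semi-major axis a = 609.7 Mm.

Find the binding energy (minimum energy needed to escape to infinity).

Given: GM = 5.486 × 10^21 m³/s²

Convert to SI: a = 609.7 Mm = 6.097e+08 m.
Total orbital energy is E = −GMm/(2a); binding energy is E_bind = −E = GMm/(2a).
E_bind = 5.486e+21 · 2644 / (2 · 6.097e+08) J ≈ 1.19e+16 J = 11.9 PJ.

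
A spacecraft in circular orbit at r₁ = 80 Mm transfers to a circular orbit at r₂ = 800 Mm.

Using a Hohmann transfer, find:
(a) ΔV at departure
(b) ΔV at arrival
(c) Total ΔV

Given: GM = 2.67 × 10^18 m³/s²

Convert to SI: r₁ = 80 Mm = 8e+07 m; r₂ = 800 Mm = 8e+08 m.
Transfer semi-major axis: a_t = (r₁ + r₂)/2 = (8e+07 + 8e+08)/2 = 4.4e+08 m.
Circular speeds: v₁ = √(GM/r₁) = 182688 m/s, v₂ = √(GM/r₂) = 57771.1 m/s.
Transfer speeds (vis-viva v² = GM(2/r − 1/a_t)): v₁ᵗ = 246337 m/s, v₂ᵗ = 24633.7 m/s.
(a) ΔV₁ = |v₁ᵗ − v₁| ≈ 6.365e+04 m/s = 63.65 km/s.
(b) ΔV₂ = |v₂ − v₂ᵗ| ≈ 3.314e+04 m/s = 33.14 km/s.
(c) ΔV_total = ΔV₁ + ΔV₂ ≈ 9.679e+04 m/s = 96.79 km/s.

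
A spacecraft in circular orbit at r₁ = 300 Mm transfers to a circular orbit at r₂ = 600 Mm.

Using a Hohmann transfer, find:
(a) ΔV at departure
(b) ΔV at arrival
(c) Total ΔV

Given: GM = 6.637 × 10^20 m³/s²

Convert to SI: r₁ = 300 Mm = 3e+08 m; r₂ = 600 Mm = 6e+08 m.
Transfer semi-major axis: a_t = (r₁ + r₂)/2 = (3e+08 + 6e+08)/2 = 4.5e+08 m.
Circular speeds: v₁ = √(GM/r₁) = 1.48739e+06 m/s, v₂ = √(GM/r₂) = 1.05174e+06 m/s.
Transfer speeds (vis-viva v² = GM(2/r − 1/a_t)): v₁ᵗ = 1.71749e+06 m/s, v₂ᵗ = 858746 m/s.
(a) ΔV₁ = |v₁ᵗ − v₁| ≈ 2.301e+05 m/s = 230.1 km/s.
(b) ΔV₂ = |v₂ − v₂ᵗ| ≈ 1.93e+05 m/s = 193 km/s.
(c) ΔV_total = ΔV₁ + ΔV₂ ≈ 4.231e+05 m/s = 423.1 km/s.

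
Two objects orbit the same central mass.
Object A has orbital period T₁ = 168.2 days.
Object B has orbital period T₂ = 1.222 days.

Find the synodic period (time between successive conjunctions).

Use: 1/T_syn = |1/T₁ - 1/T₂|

Convert to SI: T₁ = 168.2 days = 1.45325e+07 s; T₂ = 1.222 days = 105581 s.
T_syn = |T₁ · T₂ / (T₁ − T₂)|.
T_syn = |1.45325e+07 · 105581 / (1.45325e+07 − 105581)| s ≈ 1.064e+05 s = 1.231 days.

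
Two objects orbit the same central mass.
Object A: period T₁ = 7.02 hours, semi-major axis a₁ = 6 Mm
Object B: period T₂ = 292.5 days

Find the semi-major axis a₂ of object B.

Convert to SI: T₁ = 7.02 hours = 25272 s; a₁ = 6 Mm = 6e+06 m; T₂ = 292.5 days = 2.5272e+07 s.
Kepler's third law: (T₁/T₂)² = (a₁/a₂)³ ⇒ a₂ = a₁ · (T₂/T₁)^(2/3).
T₂/T₁ = 2.5272e+07 / 25272 = 1000.
a₂ = 6e+06 · (1000)^(2/3) m ≈ 6e+08 m = 600 Mm.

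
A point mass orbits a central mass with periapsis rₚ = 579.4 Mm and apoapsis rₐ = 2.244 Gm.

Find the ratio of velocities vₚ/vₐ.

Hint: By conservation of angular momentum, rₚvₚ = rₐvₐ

Convert to SI: rₚ = 579.4 Mm = 5.794e+08 m; rₐ = 2.244 Gm = 2.244e+09 m.
Conservation of angular momentum gives rₚvₚ = rₐvₐ, so vₚ/vₐ = rₐ/rₚ.
vₚ/vₐ = 2.244e+09 / 5.794e+08 ≈ 3.873.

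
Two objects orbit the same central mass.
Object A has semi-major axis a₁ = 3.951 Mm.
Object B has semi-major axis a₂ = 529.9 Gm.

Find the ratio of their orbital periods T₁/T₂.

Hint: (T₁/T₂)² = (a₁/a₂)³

Convert to SI: a₁ = 3.951 Mm = 3.951e+06 m; a₂ = 529.9 Gm = 5.299e+11 m.
From Kepler's third law, (T₁/T₂)² = (a₁/a₂)³, so T₁/T₂ = (a₁/a₂)^(3/2).
a₁/a₂ = 3.951e+06 / 5.299e+11 = 7.45612e-06.
T₁/T₂ = (7.45612e-06)^(3/2) ≈ 2.036e-08.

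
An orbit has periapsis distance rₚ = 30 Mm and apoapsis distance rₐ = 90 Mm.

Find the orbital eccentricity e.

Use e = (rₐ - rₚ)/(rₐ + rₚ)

Convert to SI: rₚ = 30 Mm = 3e+07 m; rₐ = 90 Mm = 9e+07 m.
e = (rₐ − rₚ) / (rₐ + rₚ).
e = (9e+07 − 3e+07) / (9e+07 + 3e+07) = 6e+07 / 1.2e+08 ≈ 0.5.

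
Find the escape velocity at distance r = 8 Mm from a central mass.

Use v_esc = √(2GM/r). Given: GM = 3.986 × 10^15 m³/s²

Convert to SI: r = 8 Mm = 8e+06 m.
Escape velocity comes from setting total energy to zero: ½v² − GM/r = 0 ⇒ v_esc = √(2GM / r).
v_esc = √(2 · 3.986e+15 / 8e+06) m/s ≈ 3.157e+04 m/s = 31.57 km/s.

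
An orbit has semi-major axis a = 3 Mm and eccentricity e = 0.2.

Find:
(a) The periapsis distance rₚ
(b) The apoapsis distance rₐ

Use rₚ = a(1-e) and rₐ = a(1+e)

Convert to SI: a = 3 Mm = 3e+06 m.
(a) rₚ = a(1 − e) = 3e+06 · (1 − 0.2) = 3e+06 · 0.8 ≈ 2.4e+06 m = 2.4 Mm.
(b) rₐ = a(1 + e) = 3e+06 · (1 + 0.2) = 3e+06 · 1.2 ≈ 3.6e+06 m = 3.6 Mm.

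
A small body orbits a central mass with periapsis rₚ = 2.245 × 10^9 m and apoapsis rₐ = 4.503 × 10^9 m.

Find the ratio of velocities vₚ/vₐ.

Conservation of angular momentum gives rₚvₚ = rₐvₐ, so vₚ/vₐ = rₐ/rₚ.
vₚ/vₐ = 4.503e+09 / 2.245e+09 ≈ 2.006.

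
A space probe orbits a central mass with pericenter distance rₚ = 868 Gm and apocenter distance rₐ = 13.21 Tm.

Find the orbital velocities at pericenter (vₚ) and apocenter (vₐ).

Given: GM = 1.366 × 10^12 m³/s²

Convert to SI: rₚ = 868 Gm = 8.68e+11 m; rₐ = 13.21 Tm = 1.321e+13 m.
Use the vis-viva equation v² = GM(2/r − 1/a) with a = (rₚ + rₐ)/2 = (8.68e+11 + 1.321e+13)/2 = 7.039e+12 m.
vₚ = √(GM · (2/rₚ − 1/a)) = √(1.366e+12 · (2/8.68e+11 − 1/7.039e+12)) m/s ≈ 1.719 m/s = 1.719 m/s.
vₐ = √(GM · (2/rₐ − 1/a)) = √(1.366e+12 · (2/1.321e+13 − 1/7.039e+12)) m/s ≈ 0.1129 m/s = 0.1129 m/s.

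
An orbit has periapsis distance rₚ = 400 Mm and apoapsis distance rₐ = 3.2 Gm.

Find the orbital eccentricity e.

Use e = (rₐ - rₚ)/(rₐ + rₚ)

Convert to SI: rₚ = 400 Mm = 4e+08 m; rₐ = 3.2 Gm = 3.2e+09 m.
e = (rₐ − rₚ) / (rₐ + rₚ).
e = (3.2e+09 − 4e+08) / (3.2e+09 + 4e+08) = 2.8e+09 / 3.6e+09 ≈ 0.7778.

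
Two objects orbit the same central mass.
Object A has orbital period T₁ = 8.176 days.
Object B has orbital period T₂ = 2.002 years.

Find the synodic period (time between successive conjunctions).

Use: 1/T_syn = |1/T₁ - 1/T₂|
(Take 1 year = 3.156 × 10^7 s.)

Convert to SI: T₁ = 8.176 days = 706406 s; T₂ = 2.002 years = 6.31831e+07 s.
T_syn = |T₁ · T₂ / (T₁ − T₂)|.
T_syn = |706406 · 6.31831e+07 / (706406 − 6.31831e+07)| s ≈ 7.144e+05 s = 8.268 days.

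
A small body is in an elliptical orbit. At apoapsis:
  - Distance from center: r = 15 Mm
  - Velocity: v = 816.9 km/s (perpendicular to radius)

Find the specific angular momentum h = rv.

Convert to SI: r = 15 Mm = 1.5e+07 m; v = 816.9 km/s = 816900 m/s.
With v perpendicular to r, h = r · v.
h = 1.5e+07 · 816900 m²/s ≈ 1.225e+13 m²/s.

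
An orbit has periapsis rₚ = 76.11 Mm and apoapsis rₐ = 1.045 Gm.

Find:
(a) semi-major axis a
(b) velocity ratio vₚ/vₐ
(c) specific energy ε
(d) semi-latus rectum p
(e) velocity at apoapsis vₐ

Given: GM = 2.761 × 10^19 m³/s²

Convert to SI: rₚ = 76.11 Mm = 7.611e+07 m; rₐ = 1.045 Gm = 1.045e+09 m.
(a) a = (rₚ + rₐ)/2 = (7.611e+07 + 1.045e+09)/2 ≈ 5.606e+08 m
(b) Conservation of angular momentum (rₚvₚ = rₐvₐ) gives vₚ/vₐ = rₐ/rₚ = 1.045e+09/7.611e+07 ≈ 13.73
(c) With a = (rₚ + rₐ)/2 = 5.60555e+08 m, ε = −GM/(2a) = −2.761e+19/(2 · 5.60555e+08) J/kg ≈ -2.463e+10 J/kg
(d) From a = (rₚ + rₐ)/2 = 5.60555e+08 m and e = (rₐ − rₚ)/(rₐ + rₚ) = 0.864224, p = a(1 − e²) = 5.60555e+08 · (1 − (0.864224)²) ≈ 1.419e+08 m
(e) With a = (rₚ + rₐ)/2 = 5.60555e+08 m, vₐ = √(GM (2/rₐ − 1/a)) = √(2.761e+19 · (2/1.045e+09 − 1/5.60555e+08)) m/s ≈ 5.989e+04 m/s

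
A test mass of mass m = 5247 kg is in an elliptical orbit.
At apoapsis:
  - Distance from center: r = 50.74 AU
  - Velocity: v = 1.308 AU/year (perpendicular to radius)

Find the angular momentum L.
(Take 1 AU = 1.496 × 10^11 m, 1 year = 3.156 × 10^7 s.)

Convert to SI: r = 50.74 AU = 7.5907e+12 m; v = 1.308 AU/year = 6200.15 m/s.
Since v is perpendicular to r, L = m · v · r.
L = 5247 · 6200.15 · 7.5907e+12 kg·m²/s ≈ 2.469e+20 kg·m²/s.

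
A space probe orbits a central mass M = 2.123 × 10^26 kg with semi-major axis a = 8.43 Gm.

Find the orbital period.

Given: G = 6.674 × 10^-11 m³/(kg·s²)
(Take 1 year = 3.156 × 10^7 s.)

Convert to SI: a = 8.43 Gm = 8.43e+09 m.
GM = G · M = 6.674e-11 · 2.123e+26 = 1.41689e+16 m³/s².
Kepler's third law: T = 2π √(a³ / GM).
Substituting a = 8.43e+09 m and GM = 1.41689e+16 m³/s²:
T = 2π √((8.43e+09)³ / 1.41689e+16) s
T ≈ 4.086e+07 s = 1.295 years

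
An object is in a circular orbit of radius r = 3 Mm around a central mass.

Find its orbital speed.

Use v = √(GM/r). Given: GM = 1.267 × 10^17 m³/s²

Convert to SI: r = 3 Mm = 3e+06 m.
For a circular orbit, gravity supplies the centripetal force, so v = √(GM / r).
v = √(1.267e+17 / 3e+06) m/s ≈ 2.055e+05 m/s = 205.5 km/s.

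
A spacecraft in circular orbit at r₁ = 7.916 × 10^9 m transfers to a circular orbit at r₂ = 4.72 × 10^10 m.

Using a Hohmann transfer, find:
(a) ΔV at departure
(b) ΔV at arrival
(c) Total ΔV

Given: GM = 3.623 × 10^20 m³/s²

Transfer semi-major axis: a_t = (r₁ + r₂)/2 = (7.916e+09 + 4.72e+10)/2 = 2.7558e+10 m.
Circular speeds: v₁ = √(GM/r₁) = 213935 m/s, v₂ = √(GM/r₂) = 87611.9 m/s.
Transfer speeds (vis-viva v² = GM(2/r − 1/a_t)): v₁ᵗ = 279981 m/s, v₂ᵗ = 46956.1 m/s.
(a) ΔV₁ = |v₁ᵗ − v₁| ≈ 6.605e+04 m/s = 66.05 km/s.
(b) ΔV₂ = |v₂ − v₂ᵗ| ≈ 4.066e+04 m/s = 40.66 km/s.
(c) ΔV_total = ΔV₁ + ΔV₂ ≈ 1.067e+05 m/s = 106.7 km/s.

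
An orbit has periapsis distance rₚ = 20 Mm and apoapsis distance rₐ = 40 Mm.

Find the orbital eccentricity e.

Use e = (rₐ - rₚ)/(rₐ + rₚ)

Convert to SI: rₚ = 20 Mm = 2e+07 m; rₐ = 40 Mm = 4e+07 m.
e = (rₐ − rₚ) / (rₐ + rₚ).
e = (4e+07 − 2e+07) / (4e+07 + 2e+07) = 2e+07 / 6e+07 ≈ 0.3333.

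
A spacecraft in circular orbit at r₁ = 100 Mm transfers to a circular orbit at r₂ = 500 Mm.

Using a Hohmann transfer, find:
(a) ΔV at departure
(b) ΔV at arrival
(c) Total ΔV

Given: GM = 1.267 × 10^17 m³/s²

Convert to SI: r₁ = 100 Mm = 1e+08 m; r₂ = 500 Mm = 5e+08 m.
Transfer semi-major axis: a_t = (r₁ + r₂)/2 = (1e+08 + 5e+08)/2 = 3e+08 m.
Circular speeds: v₁ = √(GM/r₁) = 35594.9 m/s, v₂ = √(GM/r₂) = 15918.5 m/s.
Transfer speeds (vis-viva v² = GM(2/r − 1/a_t)): v₁ᵗ = 45952.9 m/s, v₂ᵗ = 9190.57 m/s.
(a) ΔV₁ = |v₁ᵗ − v₁| ≈ 1.036e+04 m/s = 10.36 km/s.
(b) ΔV₂ = |v₂ − v₂ᵗ| ≈ 6728 m/s = 6.728 km/s.
(c) ΔV_total = ΔV₁ + ΔV₂ ≈ 1.709e+04 m/s = 17.09 km/s.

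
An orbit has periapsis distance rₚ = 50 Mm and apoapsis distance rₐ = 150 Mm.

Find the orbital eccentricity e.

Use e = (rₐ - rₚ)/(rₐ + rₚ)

Convert to SI: rₚ = 50 Mm = 5e+07 m; rₐ = 150 Mm = 1.5e+08 m.
e = (rₐ − rₚ) / (rₐ + rₚ).
e = (1.5e+08 − 5e+07) / (1.5e+08 + 5e+07) = 1e+08 / 2e+08 ≈ 0.5.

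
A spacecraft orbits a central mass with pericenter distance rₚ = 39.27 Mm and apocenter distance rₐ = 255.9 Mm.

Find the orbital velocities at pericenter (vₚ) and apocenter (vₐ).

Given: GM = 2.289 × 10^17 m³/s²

Convert to SI: rₚ = 39.27 Mm = 3.927e+07 m; rₐ = 255.9 Mm = 2.559e+08 m.
Use the vis-viva equation v² = GM(2/r − 1/a) with a = (rₚ + rₐ)/2 = (3.927e+07 + 2.559e+08)/2 = 1.47585e+08 m.
vₚ = √(GM · (2/rₚ − 1/a)) = √(2.289e+17 · (2/3.927e+07 − 1/1.47585e+08)) m/s ≈ 1.005e+05 m/s = 100.5 km/s.
vₐ = √(GM · (2/rₐ − 1/a)) = √(2.289e+17 · (2/2.559e+08 − 1/1.47585e+08)) m/s ≈ 1.543e+04 m/s = 15.43 km/s.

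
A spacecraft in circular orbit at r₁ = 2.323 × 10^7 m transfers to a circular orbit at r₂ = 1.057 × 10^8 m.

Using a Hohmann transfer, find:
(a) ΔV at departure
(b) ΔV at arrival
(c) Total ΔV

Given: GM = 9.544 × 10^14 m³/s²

Transfer semi-major axis: a_t = (r₁ + r₂)/2 = (2.323e+07 + 1.057e+08)/2 = 6.4465e+07 m.
Circular speeds: v₁ = √(GM/r₁) = 6409.74 m/s, v₂ = √(GM/r₂) = 3004.88 m/s.
Transfer speeds (vis-viva v² = GM(2/r − 1/a_t)): v₁ᵗ = 8207.6 m/s, v₂ᵗ = 1803.81 m/s.
(a) ΔV₁ = |v₁ᵗ − v₁| ≈ 1798 m/s = 1.798 km/s.
(b) ΔV₂ = |v₂ − v₂ᵗ| ≈ 1201 m/s = 1.201 km/s.
(c) ΔV_total = ΔV₁ + ΔV₂ ≈ 2999 m/s = 2.999 km/s.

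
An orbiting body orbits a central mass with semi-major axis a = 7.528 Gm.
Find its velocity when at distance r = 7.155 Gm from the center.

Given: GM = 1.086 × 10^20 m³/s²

Convert to SI: a = 7.528 Gm = 7.528e+09 m; r = 7.155 Gm = 7.155e+09 m.
Vis-viva: v = √(GM · (2/r − 1/a)).
2/r − 1/a = 2/7.155e+09 − 1/7.528e+09 = 1.46687e-10 m⁻¹.
v = √(1.086e+20 · 1.46687e-10) m/s ≈ 1.262e+05 m/s = 126.2 km/s.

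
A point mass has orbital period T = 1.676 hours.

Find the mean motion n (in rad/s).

Convert to SI: T = 1.676 hours = 6033.6 s.
n = 2π / T.
n = 2π / 6033.6 s ≈ 0.001041 rad/s.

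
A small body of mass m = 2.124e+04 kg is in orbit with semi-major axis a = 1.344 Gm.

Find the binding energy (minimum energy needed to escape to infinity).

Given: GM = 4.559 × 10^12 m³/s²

Convert to SI: a = 1.344 Gm = 1.344e+09 m.
Total orbital energy is E = −GMm/(2a); binding energy is E_bind = −E = GMm/(2a).
E_bind = 4.559e+12 · 2.124e+04 / (2 · 1.344e+09) J ≈ 3.602e+07 J = 36.02 MJ.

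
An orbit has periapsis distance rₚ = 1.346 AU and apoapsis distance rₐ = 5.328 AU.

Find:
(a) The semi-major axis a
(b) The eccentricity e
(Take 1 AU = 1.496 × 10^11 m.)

Convert to SI: rₚ = 1.346 AU = 2.01362e+11 m; rₐ = 5.328 AU = 7.97069e+11 m.
(a) a = (rₚ + rₐ) / 2 = (2.01362e+11 + 7.97069e+11) / 2 ≈ 4.992e+11 m = 3.337 AU.
(b) e = (rₐ − rₚ) / (rₐ + rₚ) = (7.97069e+11 − 2.01362e+11) / (7.97069e+11 + 2.01362e+11) ≈ 0.5966.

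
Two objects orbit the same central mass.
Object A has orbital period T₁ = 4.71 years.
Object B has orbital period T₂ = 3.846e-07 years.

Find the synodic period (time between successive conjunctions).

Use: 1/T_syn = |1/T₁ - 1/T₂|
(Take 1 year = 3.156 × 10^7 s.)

Convert to SI: T₁ = 4.71 years = 1.48648e+08 s; T₂ = 3.846e-07 years = 12.138 s.
T_syn = |T₁ · T₂ / (T₁ − T₂)|.
T_syn = |1.48648e+08 · 12.138 / (1.48648e+08 − 12.138)| s ≈ 12.14 s = 3.846e-07 years.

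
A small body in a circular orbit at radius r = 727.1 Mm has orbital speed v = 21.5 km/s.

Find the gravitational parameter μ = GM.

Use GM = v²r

Convert to SI: r = 727.1 Mm = 7.271e+08 m; v = 21.5 km/s = 21500 m/s.
For a circular orbit v² = GM/r, so GM = v² · r.
GM = (21500)² · 7.271e+08 m³/s² ≈ 3.361e+17 m³/s² = 3.361 × 10^17 m³/s².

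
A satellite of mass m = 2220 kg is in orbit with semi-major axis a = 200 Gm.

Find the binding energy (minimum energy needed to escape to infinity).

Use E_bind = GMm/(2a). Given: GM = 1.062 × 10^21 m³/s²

Convert to SI: a = 200 Gm = 2e+11 m.
Total orbital energy is E = −GMm/(2a); binding energy is E_bind = −E = GMm/(2a).
E_bind = 1.062e+21 · 2220 / (2 · 2e+11) J ≈ 5.894e+12 J = 5.894 TJ.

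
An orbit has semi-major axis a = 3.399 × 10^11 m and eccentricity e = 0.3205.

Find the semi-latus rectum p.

p = a (1 − e²).
p = 3.399e+11 · (1 − (0.3205)²) = 3.399e+11 · 0.89728 ≈ 3.05e+11 m = 3.05 × 10^11 m.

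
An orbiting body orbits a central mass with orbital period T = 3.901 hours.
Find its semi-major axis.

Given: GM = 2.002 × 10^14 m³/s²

Convert to SI: T = 3.901 hours = 14043.6 s.
Invert Kepler's third law: a = (GM · T² / (4π²))^(1/3).
Substituting T = 14043.6 s and GM = 2.002e+14 m³/s²:
a = (2.002e+14 · (14043.6)² / (4π²))^(1/3) m
a ≈ 1e+07 m = 10 Mm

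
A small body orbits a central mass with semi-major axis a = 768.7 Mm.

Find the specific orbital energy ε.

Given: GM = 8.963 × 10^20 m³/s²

Convert to SI: a = 768.7 Mm = 7.687e+08 m.
ε = −GM / (2a).
ε = −8.963e+20 / (2 · 7.687e+08) J/kg ≈ -5.83e+11 J/kg = -583 GJ/kg.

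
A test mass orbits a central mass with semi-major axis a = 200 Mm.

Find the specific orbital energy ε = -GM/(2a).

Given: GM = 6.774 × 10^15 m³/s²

Convert to SI: a = 200 Mm = 2e+08 m.
ε = −GM / (2a).
ε = −6.774e+15 / (2 · 2e+08) J/kg ≈ -1.694e+07 J/kg = -16.93 MJ/kg.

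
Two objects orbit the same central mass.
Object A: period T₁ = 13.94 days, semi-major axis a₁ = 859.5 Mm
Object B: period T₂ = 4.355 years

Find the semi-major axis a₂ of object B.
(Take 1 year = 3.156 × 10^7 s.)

Convert to SI: T₁ = 13.94 days = 1.20442e+06 s; a₁ = 859.5 Mm = 8.595e+08 m; T₂ = 4.355 years = 1.37444e+08 s.
Kepler's third law: (T₁/T₂)² = (a₁/a₂)³ ⇒ a₂ = a₁ · (T₂/T₁)^(2/3).
T₂/T₁ = 1.37444e+08 / 1.20442e+06 = 114.117.
a₂ = 8.595e+08 · (114.117)^(2/3) m ≈ 2.022e+10 m = 20.22 Gm.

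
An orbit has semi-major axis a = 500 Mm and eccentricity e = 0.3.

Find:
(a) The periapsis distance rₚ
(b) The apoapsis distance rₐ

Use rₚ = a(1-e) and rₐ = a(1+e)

Convert to SI: a = 500 Mm = 5e+08 m.
(a) rₚ = a(1 − e) = 5e+08 · (1 − 0.3) = 5e+08 · 0.7 ≈ 3.5e+08 m = 350 Mm.
(b) rₐ = a(1 + e) = 5e+08 · (1 + 0.3) = 5e+08 · 1.3 ≈ 6.5e+08 m = 650 Mm.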